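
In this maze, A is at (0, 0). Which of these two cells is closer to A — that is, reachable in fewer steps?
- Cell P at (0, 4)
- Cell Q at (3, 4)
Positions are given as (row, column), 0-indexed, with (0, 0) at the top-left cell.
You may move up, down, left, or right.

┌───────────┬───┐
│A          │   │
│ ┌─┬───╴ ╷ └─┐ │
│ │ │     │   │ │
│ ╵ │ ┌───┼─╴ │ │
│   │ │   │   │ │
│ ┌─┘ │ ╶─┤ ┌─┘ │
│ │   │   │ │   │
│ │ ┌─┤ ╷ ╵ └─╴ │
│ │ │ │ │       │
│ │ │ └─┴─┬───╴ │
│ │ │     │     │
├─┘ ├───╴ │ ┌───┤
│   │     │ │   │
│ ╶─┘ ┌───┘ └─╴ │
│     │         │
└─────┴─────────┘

Shortest path A → P at (0, 4): 4 steps
Shortest path A → Q at (3, 4): 13 steps

P is closer (4 steps vs 13 steps).

Path to P:

┌───────────┬───┐
│A → → → P  │   │
│ ┌─┬───╴ ╷ └─┐ │
│ │ │     │   │ │
│ ╵ │ ┌───┼─╴ │ │
│   │ │   │   │ │
│ ┌─┘ │ ╶─┤ ┌─┘ │
│ │   │   │ │   │
│ │ ┌─┤ ╷ ╵ └─╴ │
│ │ │ │ │       │
│ │ │ └─┴─┬───╴ │
│ │ │     │     │
├─┘ ├───╴ │ ┌───┤
│   │     │ │   │
│ ╶─┘ ┌───┘ └─╴ │
│     │         │
└─────┴─────────┘

Path to Q:

┌───────────┬───┐
│A → → → → ↓│   │
│ ┌─┬───╴ ╷ └─┐ │
│ │ │     │↳ ↓│ │
│ ╵ │ ┌───┼─╴ │ │
│   │ │   │↓ ↲│ │
│ ┌─┘ │ ╶─┤ ┌─┘ │
│ │   │  Q│↓│   │
│ │ ┌─┤ ╷ ╵ └─╴ │
│ │ │ │ │↑ ↲    │
│ │ │ └─┴─┬───╴ │
│ │ │     │     │
├─┘ ├───╴ │ ┌───┤
│   │     │ │   │
│ ╶─┘ ┌───┘ └─╴ │
│     │         │
└─────┴─────────┘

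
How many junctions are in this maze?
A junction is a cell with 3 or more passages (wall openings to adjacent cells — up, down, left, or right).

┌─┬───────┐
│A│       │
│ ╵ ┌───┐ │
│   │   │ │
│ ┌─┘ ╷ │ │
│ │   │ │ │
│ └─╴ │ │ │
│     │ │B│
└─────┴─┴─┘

Checking each cell for number of passages:

Junctions found (3+ passages):
  (1, 0): 3 passages
  (2, 2): 3 passages
Total junctions: 2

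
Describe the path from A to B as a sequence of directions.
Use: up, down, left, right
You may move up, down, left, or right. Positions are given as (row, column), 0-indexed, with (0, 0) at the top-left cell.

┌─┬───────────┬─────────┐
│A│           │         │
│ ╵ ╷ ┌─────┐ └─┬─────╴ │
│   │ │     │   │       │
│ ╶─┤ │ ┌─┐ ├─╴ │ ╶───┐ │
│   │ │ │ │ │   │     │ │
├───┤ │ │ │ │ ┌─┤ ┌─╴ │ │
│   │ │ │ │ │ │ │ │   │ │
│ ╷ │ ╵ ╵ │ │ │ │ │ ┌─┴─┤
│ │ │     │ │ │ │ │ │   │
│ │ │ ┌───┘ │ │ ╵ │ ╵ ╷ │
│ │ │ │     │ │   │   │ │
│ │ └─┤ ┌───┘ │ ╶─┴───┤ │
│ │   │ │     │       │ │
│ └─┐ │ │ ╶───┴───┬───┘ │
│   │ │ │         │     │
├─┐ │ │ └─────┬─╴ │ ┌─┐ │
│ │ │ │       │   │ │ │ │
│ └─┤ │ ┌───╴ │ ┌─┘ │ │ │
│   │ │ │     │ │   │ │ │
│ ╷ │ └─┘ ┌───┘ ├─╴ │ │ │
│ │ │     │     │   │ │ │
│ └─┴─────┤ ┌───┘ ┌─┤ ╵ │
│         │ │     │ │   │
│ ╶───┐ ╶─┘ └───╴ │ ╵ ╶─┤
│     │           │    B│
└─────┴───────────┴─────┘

Finding the path and converting it to directions:
Path through cells: (0,0) → (1,0) → (1,1) → (0,1) → (0,2) → (0,3) → (0,4) → (0,5) → (0,6) → (1,6) → (1,7) → (2,7) → (2,6) → (3,6) → (4,6) → (5,6) → (6,6) → (6,5) → (6,4) → (7,4) → (7,5) → (7,6) → (7,7) → (7,8) → (8,8) → (8,7) → (9,7) → (10,7) → (10,6) → (10,5) → (11,5) → (12,5) → (12,6) → (12,7) → (12,8) → (11,8) → (10,8) → (10,9) → (9,9) → (8,9) → (7,9) → (7,10) → (7,11) → (8,11) → (9,11) → (10,11) → (11,11) → (11,10) → (12,10) → (12,11)
Directions: down, right, up, right, right, right, right, right, down, right, down, left, down, down, down, down, left, left, down, right, right, right, right, down, left, down, down, left, left, down, down, right, right, right, up, up, right, up, up, up, right, right, down, down, down, down, left, down, right

Solution:

┌─┬───────────┬─────────┐
│A│↱ → → → → ↓│         │
│ ╵ ╷ ┌─────┐ └─┬─────╴ │
│↳ ↑│ │     │↳ ↓│       │
│ ╶─┤ │ ┌─┐ ├─╴ │ ╶───┐ │
│   │ │ │ │ │↓ ↲│     │ │
├───┤ │ │ │ │ ┌─┤ ┌─╴ │ │
│   │ │ │ │ │↓│ │ │   │ │
│ ╷ │ ╵ ╵ │ │ │ │ │ ┌─┴─┤
│ │ │     │ │↓│ │ │ │   │
│ │ │ ┌───┘ │ │ ╵ │ ╵ ╷ │
│ │ │ │     │↓│   │   │ │
│ │ └─┤ ┌───┘ │ ╶─┴───┤ │
│ │   │ │↓ ← ↲│       │ │
│ └─┐ │ │ ╶───┴───┬───┘ │
│   │ │ │↳ → → → ↓│↱ → ↓│
├─┐ │ │ └─────┬─╴ │ ┌─┐ │
│ │ │ │       │↓ ↲│↑│ │↓│
│ └─┤ │ ┌───╴ │ ┌─┘ │ │ │
│   │ │ │     │↓│  ↑│ │↓│
│ ╷ │ └─┘ ┌───┘ ├─╴ │ │ │
│ │ │     │↓ ← ↲│↱ ↑│ │↓│
│ └─┴─────┤ ┌───┘ ┌─┤ ╵ │
│         │↓│    ↑│ │↓ ↲│
│ ╶───┐ ╶─┘ └───╴ │ ╵ ╶─┤
│     │    ↳ → → ↑│  ↳ B│
└─────┴───────────┴─────┘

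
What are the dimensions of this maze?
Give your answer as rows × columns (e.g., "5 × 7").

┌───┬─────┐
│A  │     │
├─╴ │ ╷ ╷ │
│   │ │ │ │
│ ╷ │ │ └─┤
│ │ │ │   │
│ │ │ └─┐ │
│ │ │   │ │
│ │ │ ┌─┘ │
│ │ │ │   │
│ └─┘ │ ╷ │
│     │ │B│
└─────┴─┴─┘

Counting the maze dimensions:
Rows (vertical): 6
Columns (horizontal): 5
Dimensions: 6 × 5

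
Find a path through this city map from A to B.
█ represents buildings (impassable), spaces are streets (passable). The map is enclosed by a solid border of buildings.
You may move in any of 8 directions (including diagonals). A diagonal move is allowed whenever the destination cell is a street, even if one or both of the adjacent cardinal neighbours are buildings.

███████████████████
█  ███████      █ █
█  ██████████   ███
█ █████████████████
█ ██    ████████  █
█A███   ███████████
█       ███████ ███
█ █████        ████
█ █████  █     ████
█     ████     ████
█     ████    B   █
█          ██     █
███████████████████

Finding the shortest path from A to B:
Movement: 8-directional
Path length: 13 steps
Directions: down-right → right → right → right → right → right → down-right → right → right → right → down-right → down-right → down-right

Solution:

███████████████████
█  ███████      █ █
█  ██████████   ███
█ █████████████████
█ ██    ████████  █
█A███   ███████████
█ →→→→→↘███████ ███
█ █████ →→→↘   ████
█ █████  █  ↘  ████
█     ████   ↘ ████
█     ████    B   █
█          ██     █
███████████████████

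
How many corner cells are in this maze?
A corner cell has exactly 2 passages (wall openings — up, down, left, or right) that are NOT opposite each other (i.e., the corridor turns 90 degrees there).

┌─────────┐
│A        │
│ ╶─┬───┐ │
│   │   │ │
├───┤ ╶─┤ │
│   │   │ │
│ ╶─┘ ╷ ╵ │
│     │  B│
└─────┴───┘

Counting corner cells (2 non-opposite passages):
Total corners: 10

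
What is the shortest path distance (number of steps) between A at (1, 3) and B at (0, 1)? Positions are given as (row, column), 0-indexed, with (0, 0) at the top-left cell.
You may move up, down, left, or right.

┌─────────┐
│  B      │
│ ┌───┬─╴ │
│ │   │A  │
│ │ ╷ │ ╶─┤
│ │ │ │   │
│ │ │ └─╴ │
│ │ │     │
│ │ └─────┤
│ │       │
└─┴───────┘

Finding path from (1, 3) to (0, 1):
Path: (1,3) → (1,4) → (0,4) → (0,3) → (0,2) → (0,1)
Distance: 5 steps

Solution:

┌─────────┐
│  B ← ← ↰│
│ ┌───┬─╴ │
│ │   │A ↑│
│ │ ╷ │ ╶─┤
│ │ │ │   │
│ │ │ └─╴ │
│ │ │     │
│ │ └─────┤
│ │       │
└─┴───────┘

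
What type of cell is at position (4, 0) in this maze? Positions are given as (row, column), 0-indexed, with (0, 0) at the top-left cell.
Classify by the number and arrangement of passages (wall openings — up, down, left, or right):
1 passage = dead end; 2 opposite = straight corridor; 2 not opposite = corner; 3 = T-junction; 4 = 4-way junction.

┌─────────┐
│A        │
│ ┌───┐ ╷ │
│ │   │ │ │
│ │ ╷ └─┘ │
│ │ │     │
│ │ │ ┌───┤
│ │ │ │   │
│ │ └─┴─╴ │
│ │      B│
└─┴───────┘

Checking cell at (4, 0):
Number of passages: 1
Cell type: dead end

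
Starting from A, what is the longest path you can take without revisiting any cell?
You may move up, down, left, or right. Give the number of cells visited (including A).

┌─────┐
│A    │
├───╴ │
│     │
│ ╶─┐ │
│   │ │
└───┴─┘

Finding longest simple path using DFS:
Start: (0, 0)
Longest path visits 8 cells
Path: A → right → right → down → left → left → down → right

Solution:

┌─────┐
│A → ↓│
├───╴ │
│↓ ← ↲│
│ ╶─┐ │
│↳ B│ │
└───┴─┘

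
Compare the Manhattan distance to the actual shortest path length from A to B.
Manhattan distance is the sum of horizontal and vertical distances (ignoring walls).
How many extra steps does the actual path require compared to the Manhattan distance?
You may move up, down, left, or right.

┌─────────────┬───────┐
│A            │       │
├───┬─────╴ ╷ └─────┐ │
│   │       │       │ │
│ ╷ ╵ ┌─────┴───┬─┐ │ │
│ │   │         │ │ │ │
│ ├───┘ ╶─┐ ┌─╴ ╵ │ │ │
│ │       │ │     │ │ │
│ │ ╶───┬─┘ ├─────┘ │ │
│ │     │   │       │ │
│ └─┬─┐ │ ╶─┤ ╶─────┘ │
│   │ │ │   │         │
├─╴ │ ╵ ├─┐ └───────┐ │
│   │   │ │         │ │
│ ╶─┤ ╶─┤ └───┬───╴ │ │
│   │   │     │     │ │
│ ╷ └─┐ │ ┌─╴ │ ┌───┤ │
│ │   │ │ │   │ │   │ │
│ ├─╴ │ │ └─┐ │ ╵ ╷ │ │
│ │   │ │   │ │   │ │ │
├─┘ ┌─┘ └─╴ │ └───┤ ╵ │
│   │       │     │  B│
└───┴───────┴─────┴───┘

Manhattan distance: |10 - 0| + |10 - 0| = 20
Actual path length: 26
Extra steps: 26 - 20 = 6

Solution:

┌─────────────┬───────┐
│A → → → → → ↓│       │
├───┬─────╴ ╷ └─────┐ │
│   │       │↳ → → ↓│ │
│ ╷ ╵ ┌─────┴───┬─┐ │ │
│ │   │         │ │↓│ │
│ ├───┘ ╶─┐ ┌─╴ ╵ │ │ │
│ │       │ │     │↓│ │
│ │ ╶───┬─┘ ├─────┘ │ │
│ │     │   │↓ ← ← ↲│ │
│ └─┬─┐ │ ╶─┤ ╶─────┘ │
│   │ │ │   │↳ → → → ↓│
├─╴ │ ╵ ├─┐ └───────┐ │
│   │   │ │         │↓│
│ ╶─┤ ╶─┤ └───┬───╴ │ │
│   │   │     │     │↓│
│ ╷ └─┐ │ ┌─╴ │ ┌───┤ │
│ │   │ │ │   │ │   │↓│
│ ├─╴ │ │ └─┐ │ ╵ ╷ │ │
│ │   │ │   │ │   │ │↓│
├─┘ ┌─┘ └─╴ │ └───┤ ╵ │
│   │       │     │  B│
└───┴───────┴─────┴───┘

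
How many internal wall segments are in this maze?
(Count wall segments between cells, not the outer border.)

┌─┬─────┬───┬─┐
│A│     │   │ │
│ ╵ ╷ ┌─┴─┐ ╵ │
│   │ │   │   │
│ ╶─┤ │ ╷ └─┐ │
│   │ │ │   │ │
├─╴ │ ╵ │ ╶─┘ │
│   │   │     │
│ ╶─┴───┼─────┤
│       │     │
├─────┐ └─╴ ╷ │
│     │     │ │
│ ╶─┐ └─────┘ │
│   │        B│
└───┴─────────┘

Counting internal wall segments:
Total internal walls: 36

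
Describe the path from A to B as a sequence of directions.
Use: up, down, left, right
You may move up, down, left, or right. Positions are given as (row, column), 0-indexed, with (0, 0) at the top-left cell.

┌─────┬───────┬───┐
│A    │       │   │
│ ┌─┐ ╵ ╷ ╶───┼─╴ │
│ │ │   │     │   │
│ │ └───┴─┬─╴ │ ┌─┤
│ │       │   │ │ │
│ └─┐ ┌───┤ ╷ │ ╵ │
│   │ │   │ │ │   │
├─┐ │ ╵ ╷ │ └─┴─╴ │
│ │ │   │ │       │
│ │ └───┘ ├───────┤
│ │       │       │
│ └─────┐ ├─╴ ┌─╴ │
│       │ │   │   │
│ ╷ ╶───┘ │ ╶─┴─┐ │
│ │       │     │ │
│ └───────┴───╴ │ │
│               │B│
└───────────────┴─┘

Finding the path and converting it to directions:
Path through cells: (0,0) → (1,0) → (2,0) → (3,0) → (3,1) → (4,1) → (5,1) → (5,2) → (5,3) → (5,4) → (6,4) → (7,4) → (7,3) → (7,2) → (7,1) → (6,1) → (6,0) → (7,0) → (8,0) → (8,1) → (8,2) → (8,3) → (8,4) → (8,5) → (8,6) → (8,7) → (7,7) → (7,6) → (7,5) → (6,5) → (6,6) → (5,6) → (5,7) → (5,8) → (6,8) → (7,8) → (8,8)
Directions: down, down, down, right, down, down, right, right, right, down, down, left, left, left, up, left, down, down, right, right, right, right, right, right, right, up, left, left, up, right, up, right, right, down, down, down

Solution:

┌─────┬───────┬───┐
│A    │       │   │
│ ┌─┐ ╵ ╷ ╶───┼─╴ │
│↓│ │   │     │   │
│ │ └───┴─┬─╴ │ ┌─┤
│↓│       │   │ │ │
│ └─┐ ┌───┤ ╷ │ ╵ │
│↳ ↓│ │   │ │ │   │
├─┐ │ ╵ ╷ │ └─┴─╴ │
│ │↓│   │ │       │
│ │ └───┘ ├───────┤
│ │↳ → → ↓│  ↱ → ↓│
│ └─────┐ ├─╴ ┌─╴ │
│↓ ↰    │↓│↱ ↑│  ↓│
│ ╷ ╶───┘ │ ╶─┴─┐ │
│↓│↑ ← ← ↲│↑ ← ↰│↓│
│ └───────┴───╴ │ │
│↳ → → → → → → ↑│B│
└───────────────┴─┘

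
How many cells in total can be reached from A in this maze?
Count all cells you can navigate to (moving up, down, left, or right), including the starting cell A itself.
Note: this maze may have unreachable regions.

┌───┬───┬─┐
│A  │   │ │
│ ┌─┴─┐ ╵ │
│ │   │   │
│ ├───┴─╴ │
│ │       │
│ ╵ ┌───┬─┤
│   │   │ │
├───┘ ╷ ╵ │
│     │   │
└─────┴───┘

Using BFS/flood-fill to find all reachable cells from A:
Maze size: 5 × 5 = 25 total cells
10 cell(s) are walled off and cannot be reached from A.
Reachable cells: 15

Reachable region (· marks reachable cells):

┌───┬───┬─┐
│A ·│· ·│·│
│ ┌─┴─┐ ╵ │
│·│   │· ·│
│ ├───┴─╴ │
│·│· · · ·│
│ ╵ ┌───┬─┤
│· ·│   │ │
├───┘ ╷ ╵ │
│     │   │
└─────┴───┘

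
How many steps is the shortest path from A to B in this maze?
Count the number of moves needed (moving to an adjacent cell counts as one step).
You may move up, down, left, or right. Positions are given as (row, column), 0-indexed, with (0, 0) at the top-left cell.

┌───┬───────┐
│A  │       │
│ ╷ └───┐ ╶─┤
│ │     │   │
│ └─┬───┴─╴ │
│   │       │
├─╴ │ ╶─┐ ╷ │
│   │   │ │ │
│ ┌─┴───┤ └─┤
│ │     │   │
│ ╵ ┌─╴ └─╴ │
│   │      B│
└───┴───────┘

Using BFS to find shortest path:
Start: (0, 0), End: (5, 5)
Path found:
(0,0) → (1,0) → (2,0) → (2,1) → (3,1) → (3,0) → (4,0) → (5,0) → (5,1) → (4,1) → (4,2) → (4,3) → (5,3) → (5,4) → (5,5)
Number of steps: 14

Solution:

┌───┬───────┐
│A  │       │
│ ╷ └───┐ ╶─┤
│↓│     │   │
│ └─┬───┴─╴ │
│↳ ↓│       │
├─╴ │ ╶─┐ ╷ │
│↓ ↲│   │ │ │
│ ┌─┴───┤ └─┤
│↓│↱ → ↓│   │
│ ╵ ┌─╴ └─╴ │
│↳ ↑│  ↳ → B│
└───┴───────┘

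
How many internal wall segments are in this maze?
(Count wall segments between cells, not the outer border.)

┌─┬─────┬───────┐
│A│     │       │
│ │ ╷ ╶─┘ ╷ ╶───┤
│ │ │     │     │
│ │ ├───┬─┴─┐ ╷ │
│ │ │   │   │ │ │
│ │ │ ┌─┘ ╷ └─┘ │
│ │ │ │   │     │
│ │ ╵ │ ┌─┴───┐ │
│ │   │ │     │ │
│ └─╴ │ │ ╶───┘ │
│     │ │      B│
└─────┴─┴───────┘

Counting internal wall segments:
Total internal walls: 35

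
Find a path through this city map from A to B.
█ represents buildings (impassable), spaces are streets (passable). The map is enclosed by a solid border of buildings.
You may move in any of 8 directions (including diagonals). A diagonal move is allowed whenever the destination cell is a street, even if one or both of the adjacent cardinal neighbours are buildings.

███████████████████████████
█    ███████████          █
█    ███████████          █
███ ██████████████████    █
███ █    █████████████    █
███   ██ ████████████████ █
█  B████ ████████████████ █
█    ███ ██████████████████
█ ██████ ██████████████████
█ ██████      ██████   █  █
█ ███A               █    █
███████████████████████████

Finding the shortest path from A to B:
Movement: 8-directional
Path length: 12 steps
Directions: right → right → up-right → up → up → up → up → up-left → left → left → down-left → down-left

Solution:

███████████████████████████
█    ███████████          █
█    ███████████          █
███ ██████████████████    █
███ █↙←← █████████████    █
███ ↙ ██↖████████████████ █
█  B████↑████████████████ █
█    ███↑██████████████████
█ ██████↑██████████████████
█ ██████↑     ██████   █  █
█ ███A→↗             █    █
███████████████████████████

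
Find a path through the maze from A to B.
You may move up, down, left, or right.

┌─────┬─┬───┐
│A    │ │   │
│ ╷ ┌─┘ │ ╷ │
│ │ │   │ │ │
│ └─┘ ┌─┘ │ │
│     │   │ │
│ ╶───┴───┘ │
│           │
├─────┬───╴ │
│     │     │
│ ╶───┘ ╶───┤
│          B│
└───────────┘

Finding the shortest path through the maze:
Path length: 14 steps
Directions: down → down → down → right → right → right → right → right → down → left → left → down → right → right

Solution:

┌─────┬─┬───┐
│A    │ │   │
│ ╷ ┌─┘ │ ╷ │
│↓│ │   │ │ │
│ └─┘ ┌─┘ │ │
│↓    │   │ │
│ ╶───┴───┘ │
│↳ → → → → ↓│
├─────┬───╴ │
│     │↓ ← ↲│
│ ╶───┘ ╶───┤
│      ↳ → B│
└───────────┘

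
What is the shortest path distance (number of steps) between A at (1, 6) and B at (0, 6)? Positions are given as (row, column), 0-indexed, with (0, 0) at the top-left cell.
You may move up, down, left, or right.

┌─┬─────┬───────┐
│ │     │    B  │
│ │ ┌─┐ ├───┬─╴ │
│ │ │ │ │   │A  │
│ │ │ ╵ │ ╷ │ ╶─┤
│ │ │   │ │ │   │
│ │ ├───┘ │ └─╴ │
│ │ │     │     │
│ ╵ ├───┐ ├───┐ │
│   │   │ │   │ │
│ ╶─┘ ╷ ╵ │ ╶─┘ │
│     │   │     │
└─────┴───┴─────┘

Finding path from (1, 6) to (0, 6):
Path: (1,6) → (1,7) → (0,7) → (0,6)
Distance: 3 steps

Solution:

┌─┬─────┬───────┐
│ │     │    B ↰│
│ │ ┌─┐ ├───┬─╴ │
│ │ │ │ │   │A ↑│
│ │ │ ╵ │ ╷ │ ╶─┤
│ │ │   │ │ │   │
│ │ ├───┘ │ └─╴ │
│ │ │     │     │
│ ╵ ├───┐ ├───┐ │
│   │   │ │   │ │
│ ╶─┘ ╷ ╵ │ ╶─┘ │
│     │   │     │
└─────┴───┴─────┘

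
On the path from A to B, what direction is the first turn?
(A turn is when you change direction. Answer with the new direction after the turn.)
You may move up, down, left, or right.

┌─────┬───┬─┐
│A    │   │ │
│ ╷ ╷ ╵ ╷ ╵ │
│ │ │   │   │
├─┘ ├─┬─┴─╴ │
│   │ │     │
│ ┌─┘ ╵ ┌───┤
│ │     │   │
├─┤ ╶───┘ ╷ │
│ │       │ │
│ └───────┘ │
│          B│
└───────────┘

Directions: right, right, down, right, up, right, down, right, down, left, left, down, left, left, down, right, right, right, up, right, down, down
First turn direction: down

Solution:

┌─────┬───┬─┐
│A → ↓│↱ ↓│ │
│ ╷ ╷ ╵ ╷ ╵ │
│ │ │↳ ↑│↳ ↓│
├─┘ ├─┬─┴─╴ │
│   │ │↓ ← ↲│
│ ┌─┘ ╵ ┌───┤
│ │↓ ← ↲│↱ ↓│
├─┤ ╶───┘ ╷ │
│ │↳ → → ↑│↓│
│ └───────┘ │
│          B│
└───────────┘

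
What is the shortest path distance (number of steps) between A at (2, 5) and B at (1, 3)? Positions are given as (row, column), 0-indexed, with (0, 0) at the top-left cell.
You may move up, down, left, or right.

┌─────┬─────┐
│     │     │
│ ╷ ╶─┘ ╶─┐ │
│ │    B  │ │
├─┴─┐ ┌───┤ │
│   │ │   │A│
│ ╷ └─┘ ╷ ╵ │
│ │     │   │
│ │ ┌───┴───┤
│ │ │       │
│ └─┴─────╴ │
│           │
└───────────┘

Finding path from (2, 5) to (1, 3):
Path: (2,5) → (1,5) → (0,5) → (0,4) → (0,3) → (1,3)
Distance: 5 steps

Solution:

┌─────┬─────┐
│     │↓ ← ↰│
│ ╷ ╶─┘ ╶─┐ │
│ │    B  │↑│
├─┴─┐ ┌───┤ │
│   │ │   │A│
│ ╷ └─┘ ╷ ╵ │
│ │     │   │
│ │ ┌───┴───┤
│ │ │       │
│ └─┴─────╴ │
│           │
└───────────┘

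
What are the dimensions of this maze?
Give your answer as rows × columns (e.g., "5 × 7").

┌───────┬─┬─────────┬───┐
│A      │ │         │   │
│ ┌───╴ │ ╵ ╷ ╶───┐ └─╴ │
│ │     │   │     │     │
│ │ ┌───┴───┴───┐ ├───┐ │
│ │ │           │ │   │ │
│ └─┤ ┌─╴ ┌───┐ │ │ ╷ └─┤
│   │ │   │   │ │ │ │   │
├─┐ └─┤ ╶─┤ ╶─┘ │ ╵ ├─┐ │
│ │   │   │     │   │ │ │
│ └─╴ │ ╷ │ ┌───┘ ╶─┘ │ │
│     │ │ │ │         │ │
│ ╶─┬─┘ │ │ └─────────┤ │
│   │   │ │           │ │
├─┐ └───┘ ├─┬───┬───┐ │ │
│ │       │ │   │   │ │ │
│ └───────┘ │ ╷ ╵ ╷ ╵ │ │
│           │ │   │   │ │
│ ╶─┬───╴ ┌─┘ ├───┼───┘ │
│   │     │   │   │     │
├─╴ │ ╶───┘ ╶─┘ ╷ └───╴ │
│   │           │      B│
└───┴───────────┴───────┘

Counting the maze dimensions:
Rows (vertical): 11
Columns (horizontal): 12
Dimensions: 11 × 12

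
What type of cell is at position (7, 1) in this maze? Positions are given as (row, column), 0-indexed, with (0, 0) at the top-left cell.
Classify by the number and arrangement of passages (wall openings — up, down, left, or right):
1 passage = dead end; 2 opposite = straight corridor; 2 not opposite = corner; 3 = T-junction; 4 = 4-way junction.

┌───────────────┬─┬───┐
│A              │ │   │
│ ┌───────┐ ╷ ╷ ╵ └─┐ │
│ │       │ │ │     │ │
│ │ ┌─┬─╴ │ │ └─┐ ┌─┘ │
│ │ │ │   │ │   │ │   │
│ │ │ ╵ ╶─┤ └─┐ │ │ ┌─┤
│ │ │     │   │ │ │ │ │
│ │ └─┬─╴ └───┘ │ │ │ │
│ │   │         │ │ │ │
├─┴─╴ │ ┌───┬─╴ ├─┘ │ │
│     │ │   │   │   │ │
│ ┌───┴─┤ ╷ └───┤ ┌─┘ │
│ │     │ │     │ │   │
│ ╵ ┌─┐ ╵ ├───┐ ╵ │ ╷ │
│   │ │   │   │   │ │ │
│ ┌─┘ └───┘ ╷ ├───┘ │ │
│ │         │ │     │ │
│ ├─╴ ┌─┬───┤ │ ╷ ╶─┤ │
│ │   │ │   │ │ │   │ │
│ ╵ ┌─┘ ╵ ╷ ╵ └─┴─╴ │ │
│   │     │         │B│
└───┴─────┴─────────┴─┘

Checking cell at (7, 1):
Number of passages: 2
Cell type: corner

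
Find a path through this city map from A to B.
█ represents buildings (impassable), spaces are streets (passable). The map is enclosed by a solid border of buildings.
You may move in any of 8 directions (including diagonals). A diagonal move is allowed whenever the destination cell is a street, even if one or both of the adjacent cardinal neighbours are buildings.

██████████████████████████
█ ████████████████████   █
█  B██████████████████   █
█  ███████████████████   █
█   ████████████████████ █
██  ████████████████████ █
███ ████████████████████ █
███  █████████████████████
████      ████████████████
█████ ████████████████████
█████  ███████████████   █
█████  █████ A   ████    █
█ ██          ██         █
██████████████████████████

Finding the shortest path from A to B:
Movement: 8-directional
Path length: 16 steps
Directions: left → down-left → left → left → left → left → up-left → up → up-left → up → up-left → up-left → up → up → up-left → up-right

Solution:

██████████████████████████
█ ████████████████████   █
█  B██████████████████   █
█ ↗███████████████████   █
█  ↖████████████████████ █
██ ↑████████████████████ █
███↑████████████████████ █
███ ↖█████████████████████
████ ↖    ████████████████
█████↑████████████████████
█████ ↖███████████████   █
█████ ↑█████↙A   ████    █
█ ██   ↖←←←←  ██         █
██████████████████████████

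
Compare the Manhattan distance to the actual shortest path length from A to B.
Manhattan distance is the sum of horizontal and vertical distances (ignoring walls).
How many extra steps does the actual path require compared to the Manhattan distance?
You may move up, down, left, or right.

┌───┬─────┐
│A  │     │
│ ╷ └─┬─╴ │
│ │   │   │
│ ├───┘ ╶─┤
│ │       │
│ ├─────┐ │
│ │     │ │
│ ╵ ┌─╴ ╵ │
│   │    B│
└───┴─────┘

Manhattan distance: |4 - 0| + |4 - 0| = 8
Actual path length: 10
Extra steps: 10 - 8 = 2

Solution:

┌───┬─────┐
│A  │     │
│ ╷ └─┬─╴ │
│↓│   │   │
│ ├───┘ ╶─┤
│↓│       │
│ ├─────┐ │
│↓│↱ → ↓│ │
│ ╵ ┌─╴ ╵ │
│↳ ↑│  ↳ B│
└───┴─────┘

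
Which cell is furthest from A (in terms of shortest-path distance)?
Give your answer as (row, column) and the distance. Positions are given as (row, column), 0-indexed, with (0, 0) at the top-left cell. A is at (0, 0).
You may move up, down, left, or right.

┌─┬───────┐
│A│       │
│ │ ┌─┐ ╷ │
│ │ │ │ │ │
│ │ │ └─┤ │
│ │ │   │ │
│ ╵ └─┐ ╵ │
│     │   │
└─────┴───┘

Computing BFS distances from A to all cells:
Furthest cell: (1, 2)
Distance: 17 steps

Path from A to the furthest cell:

┌─┬───────┐
│A│↱ → → ↓│
│ │ ┌─┐ ╷ │
│↓│↑│B│ │↓│
│ │ │ └─┤ │
│↓│↑│↑ ↰│↓│
│ ╵ └─┐ ╵ │
│↳ ↑  │↑ ↲│
└─────┴───┘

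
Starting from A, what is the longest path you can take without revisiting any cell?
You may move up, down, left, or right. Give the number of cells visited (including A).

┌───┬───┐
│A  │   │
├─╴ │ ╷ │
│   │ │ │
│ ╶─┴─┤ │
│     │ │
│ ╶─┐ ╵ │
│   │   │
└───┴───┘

Finding longest simple path using DFS:
Start: (0, 0)
Longest path visits 14 cells
Path: A → right → down → left → down → right → right → down → right → up → up → up → left → down

Solution:

┌───┬───┐
│A ↓│↓ ↰│
├─╴ │ ╷ │
│↓ ↲│B│↑│
│ ╶─┴─┤ │
│↳ → ↓│↑│
│ ╶─┐ ╵ │
│   │↳ ↑│
└───┴───┘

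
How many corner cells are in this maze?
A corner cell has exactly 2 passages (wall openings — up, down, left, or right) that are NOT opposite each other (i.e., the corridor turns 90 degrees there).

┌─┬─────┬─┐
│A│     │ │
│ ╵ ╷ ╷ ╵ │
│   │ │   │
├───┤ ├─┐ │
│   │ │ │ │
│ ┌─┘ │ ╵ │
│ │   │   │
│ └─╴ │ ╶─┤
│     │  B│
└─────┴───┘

Counting corner cells (2 non-opposite passages):
Total corners: 10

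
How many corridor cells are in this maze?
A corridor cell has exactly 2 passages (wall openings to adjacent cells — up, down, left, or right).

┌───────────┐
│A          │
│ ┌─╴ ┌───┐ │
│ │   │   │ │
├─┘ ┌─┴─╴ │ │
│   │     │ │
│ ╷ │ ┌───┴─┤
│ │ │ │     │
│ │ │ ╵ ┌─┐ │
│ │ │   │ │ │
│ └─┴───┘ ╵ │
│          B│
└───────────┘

Counting cells with exactly 2 passages:
Total corridor cells: 28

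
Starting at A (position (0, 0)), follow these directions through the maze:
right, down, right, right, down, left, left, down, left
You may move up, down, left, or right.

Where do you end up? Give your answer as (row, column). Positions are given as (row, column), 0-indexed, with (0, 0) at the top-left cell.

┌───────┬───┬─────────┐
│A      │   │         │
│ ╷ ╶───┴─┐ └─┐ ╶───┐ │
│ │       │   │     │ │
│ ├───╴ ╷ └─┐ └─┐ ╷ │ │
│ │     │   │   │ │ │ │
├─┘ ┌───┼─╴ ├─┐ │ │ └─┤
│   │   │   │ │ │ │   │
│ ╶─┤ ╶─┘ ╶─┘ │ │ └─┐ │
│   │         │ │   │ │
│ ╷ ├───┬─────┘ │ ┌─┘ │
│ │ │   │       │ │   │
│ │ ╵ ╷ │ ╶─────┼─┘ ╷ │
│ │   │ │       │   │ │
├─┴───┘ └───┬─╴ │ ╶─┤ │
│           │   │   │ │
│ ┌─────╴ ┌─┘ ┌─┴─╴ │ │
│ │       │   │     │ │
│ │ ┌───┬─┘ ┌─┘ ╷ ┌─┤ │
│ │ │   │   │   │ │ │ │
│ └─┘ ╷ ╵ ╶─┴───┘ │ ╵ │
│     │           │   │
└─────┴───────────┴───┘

Following directions step by step:
Start: (0, 0)
  right: (0, 0) → (0, 1)
  down: (0, 1) → (1, 1)
  right: (1, 1) → (1, 2)
  right: (1, 2) → (1, 3)
  down: (1, 3) → (2, 3)
  left: (2, 3) → (2, 2)
  left: (2, 2) → (2, 1)
  down: (2, 1) → (3, 1)
  left: (3, 1) → (3, 0)
Final position: (3, 0)

Path taken:

┌───────┬───┬─────────┐
│A ↓    │   │         │
│ ╷ ╶───┴─┐ └─┐ ╶───┐ │
│ │↳ → ↓  │   │     │ │
│ ├───╴ ╷ └─┐ └─┐ ╷ │ │
│ │↓ ← ↲│   │   │ │ │ │
├─┘ ┌───┼─╴ ├─┐ │ │ └─┤
│B ↲│   │   │ │ │ │   │
│ ╶─┤ ╶─┘ ╶─┘ │ │ └─┐ │
│   │         │ │   │ │
│ ╷ ├───┬─────┘ │ ┌─┘ │
│ │ │   │       │ │   │
│ │ ╵ ╷ │ ╶─────┼─┘ ╷ │
│ │   │ │       │   │ │
├─┴───┘ └───┬─╴ │ ╶─┤ │
│           │   │   │ │
│ ┌─────╴ ┌─┘ ┌─┴─╴ │ │
│ │       │   │     │ │
│ │ ┌───┬─┘ ┌─┘ ╷ ┌─┤ │
│ │ │   │   │   │ │ │ │
│ └─┘ ╷ ╵ ╶─┴───┘ │ ╵ │
│     │           │   │
└─────┴───────────┴───┘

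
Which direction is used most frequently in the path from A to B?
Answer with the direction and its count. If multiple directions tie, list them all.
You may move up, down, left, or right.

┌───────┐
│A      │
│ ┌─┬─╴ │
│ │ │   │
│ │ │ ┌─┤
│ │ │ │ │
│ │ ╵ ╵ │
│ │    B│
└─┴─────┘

Directions: right, right, right, down, left, down, down, right
Counts: {'right': 4, 'down': 3, 'left': 1}
Most common: right (4 times)

Solution:

┌───────┐
│A → → ↓│
│ ┌─┬─╴ │
│ │ │↓ ↲│
│ │ │ ┌─┤
│ │ │↓│ │
│ │ ╵ ╵ │
│ │  ↳ B│
└─┴─────┘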